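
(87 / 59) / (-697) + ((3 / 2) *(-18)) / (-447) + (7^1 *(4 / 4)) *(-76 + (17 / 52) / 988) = -167453219856407 / 314797551952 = -531.94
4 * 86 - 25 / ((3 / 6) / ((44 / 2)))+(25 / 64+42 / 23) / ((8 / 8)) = -1109569 / 1472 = -753.78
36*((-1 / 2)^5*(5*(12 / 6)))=-45 / 4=-11.25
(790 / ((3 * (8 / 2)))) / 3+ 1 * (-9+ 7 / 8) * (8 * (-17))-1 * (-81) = 21743 / 18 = 1207.94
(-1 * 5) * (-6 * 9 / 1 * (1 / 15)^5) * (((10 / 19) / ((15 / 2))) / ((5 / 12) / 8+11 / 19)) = 256 / 6474375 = 0.00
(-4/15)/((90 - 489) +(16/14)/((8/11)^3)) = 1792/2661315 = 0.00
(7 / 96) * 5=35 / 96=0.36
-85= -85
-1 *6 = -6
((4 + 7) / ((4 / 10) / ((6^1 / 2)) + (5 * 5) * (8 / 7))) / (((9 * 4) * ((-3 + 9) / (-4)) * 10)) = -7 / 9864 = -0.00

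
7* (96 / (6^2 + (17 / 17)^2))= 672 / 37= 18.16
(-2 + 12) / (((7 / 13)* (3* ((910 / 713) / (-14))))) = -1426 / 21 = -67.90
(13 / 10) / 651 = 13 / 6510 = 0.00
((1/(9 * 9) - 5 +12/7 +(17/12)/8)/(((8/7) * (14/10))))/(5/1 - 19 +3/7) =56179/393984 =0.14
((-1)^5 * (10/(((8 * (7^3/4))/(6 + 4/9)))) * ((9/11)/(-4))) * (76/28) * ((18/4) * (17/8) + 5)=641915/845152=0.76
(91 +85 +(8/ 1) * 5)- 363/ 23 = 4605/ 23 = 200.22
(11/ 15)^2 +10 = 2371/ 225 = 10.54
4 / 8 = 1 / 2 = 0.50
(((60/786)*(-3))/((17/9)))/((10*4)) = -27/8908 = -0.00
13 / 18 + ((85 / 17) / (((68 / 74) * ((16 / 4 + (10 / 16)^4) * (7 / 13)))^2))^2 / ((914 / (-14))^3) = 60715247755946296870581687512803 / 84067852858328424419084118190158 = 0.72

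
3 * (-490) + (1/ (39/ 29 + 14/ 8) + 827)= -230721/ 359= -642.68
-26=-26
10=10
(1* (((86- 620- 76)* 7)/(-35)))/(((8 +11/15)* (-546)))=-305/11921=-0.03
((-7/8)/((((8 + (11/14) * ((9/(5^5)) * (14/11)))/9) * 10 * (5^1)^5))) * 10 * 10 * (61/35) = -549/100036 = -0.01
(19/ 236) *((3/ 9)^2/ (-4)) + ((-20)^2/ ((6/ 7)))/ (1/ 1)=3964781/ 8496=466.66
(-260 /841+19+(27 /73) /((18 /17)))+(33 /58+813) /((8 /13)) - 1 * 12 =1305548891 /982288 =1329.09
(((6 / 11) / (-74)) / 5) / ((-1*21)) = 1 / 14245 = 0.00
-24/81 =-8/27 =-0.30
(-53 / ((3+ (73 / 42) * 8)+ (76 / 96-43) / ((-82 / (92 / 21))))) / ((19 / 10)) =-1.46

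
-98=-98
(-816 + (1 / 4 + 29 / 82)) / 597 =-44575 / 32636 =-1.37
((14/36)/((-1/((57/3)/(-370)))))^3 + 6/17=1772489770829/5021941032000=0.35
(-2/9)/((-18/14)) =14/81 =0.17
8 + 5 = 13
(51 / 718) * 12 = 306 / 359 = 0.85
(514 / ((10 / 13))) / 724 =3341 / 3620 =0.92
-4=-4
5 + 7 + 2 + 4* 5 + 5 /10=69 /2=34.50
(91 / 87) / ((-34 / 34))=-91 / 87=-1.05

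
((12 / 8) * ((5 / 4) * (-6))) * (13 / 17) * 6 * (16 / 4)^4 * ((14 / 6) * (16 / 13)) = -645120 / 17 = -37948.24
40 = 40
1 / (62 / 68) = 34 / 31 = 1.10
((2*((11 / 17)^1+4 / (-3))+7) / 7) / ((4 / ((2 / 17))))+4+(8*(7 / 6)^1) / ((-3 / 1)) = 4747 / 5202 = 0.91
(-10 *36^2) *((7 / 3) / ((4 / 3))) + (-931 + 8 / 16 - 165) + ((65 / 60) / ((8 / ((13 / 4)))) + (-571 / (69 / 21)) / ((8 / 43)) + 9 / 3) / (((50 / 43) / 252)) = -225464.11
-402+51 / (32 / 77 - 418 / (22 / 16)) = -3133693 / 7792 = -402.17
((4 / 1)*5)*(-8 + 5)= -60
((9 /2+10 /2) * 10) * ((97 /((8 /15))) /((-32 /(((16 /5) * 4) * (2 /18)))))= -9215 /12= -767.92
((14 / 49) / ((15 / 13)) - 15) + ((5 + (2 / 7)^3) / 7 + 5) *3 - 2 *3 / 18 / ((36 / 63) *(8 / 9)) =2010181 / 1152480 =1.74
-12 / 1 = -12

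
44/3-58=-43.33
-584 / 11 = -53.09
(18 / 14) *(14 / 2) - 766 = -757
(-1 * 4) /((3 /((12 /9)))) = -16 /9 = -1.78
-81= -81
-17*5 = -85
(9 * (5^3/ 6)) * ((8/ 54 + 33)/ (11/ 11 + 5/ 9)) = 111875/ 28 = 3995.54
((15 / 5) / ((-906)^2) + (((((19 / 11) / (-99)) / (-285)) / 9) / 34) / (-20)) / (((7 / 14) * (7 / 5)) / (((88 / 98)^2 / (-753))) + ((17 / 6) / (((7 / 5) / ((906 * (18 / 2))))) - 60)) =232625372 / 1007677893506286465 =0.00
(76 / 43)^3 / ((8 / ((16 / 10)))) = 438976 / 397535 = 1.10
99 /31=3.19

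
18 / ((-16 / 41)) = -369 / 8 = -46.12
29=29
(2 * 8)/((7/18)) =288/7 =41.14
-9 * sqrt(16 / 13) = -9.98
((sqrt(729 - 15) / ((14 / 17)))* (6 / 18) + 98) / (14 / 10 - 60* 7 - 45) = -0.23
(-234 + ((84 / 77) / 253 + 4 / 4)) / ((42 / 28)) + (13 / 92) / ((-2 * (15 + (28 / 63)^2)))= -12771800431 / 82220952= -155.34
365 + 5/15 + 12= 1132/3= 377.33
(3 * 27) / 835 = 81 / 835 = 0.10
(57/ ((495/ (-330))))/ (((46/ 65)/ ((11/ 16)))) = -13585/ 368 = -36.92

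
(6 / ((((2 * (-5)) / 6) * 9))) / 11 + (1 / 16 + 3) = 2663 / 880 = 3.03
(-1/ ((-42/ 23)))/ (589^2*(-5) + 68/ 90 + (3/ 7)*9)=-345/ 1092798244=-0.00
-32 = -32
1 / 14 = 0.07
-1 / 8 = -0.12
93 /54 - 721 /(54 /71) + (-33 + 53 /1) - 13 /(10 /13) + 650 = -293.16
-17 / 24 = -0.71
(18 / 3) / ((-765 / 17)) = -2 / 15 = -0.13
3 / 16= 0.19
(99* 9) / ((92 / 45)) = 40095 / 92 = 435.82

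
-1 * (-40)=40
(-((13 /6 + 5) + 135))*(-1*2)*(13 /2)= 11089 /6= 1848.17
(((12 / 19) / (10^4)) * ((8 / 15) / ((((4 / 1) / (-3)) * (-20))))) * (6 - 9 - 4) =-0.00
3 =3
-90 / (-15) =6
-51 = -51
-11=-11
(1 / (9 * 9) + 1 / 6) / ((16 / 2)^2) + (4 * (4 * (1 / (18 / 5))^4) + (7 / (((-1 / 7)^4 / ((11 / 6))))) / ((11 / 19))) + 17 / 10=223489556833 / 4199040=53223.96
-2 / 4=-1 / 2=-0.50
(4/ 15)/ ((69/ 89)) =356/ 1035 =0.34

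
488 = 488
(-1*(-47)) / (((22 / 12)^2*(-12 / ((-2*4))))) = 1128 / 121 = 9.32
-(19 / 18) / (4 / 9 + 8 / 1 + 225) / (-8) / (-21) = -19 / 705936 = -0.00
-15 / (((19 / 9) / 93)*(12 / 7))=-385.46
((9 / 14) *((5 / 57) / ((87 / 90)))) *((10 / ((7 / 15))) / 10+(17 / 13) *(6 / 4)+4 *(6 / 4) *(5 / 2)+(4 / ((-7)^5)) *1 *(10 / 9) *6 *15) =64690425 / 58118606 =1.11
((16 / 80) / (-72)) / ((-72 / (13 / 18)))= 0.00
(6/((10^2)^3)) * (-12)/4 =-9/500000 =-0.00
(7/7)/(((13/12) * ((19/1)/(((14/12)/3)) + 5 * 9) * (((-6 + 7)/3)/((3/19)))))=84/18031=0.00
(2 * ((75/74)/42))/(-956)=-25/495208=-0.00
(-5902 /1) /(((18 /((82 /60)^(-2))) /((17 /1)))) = -5016700 /1681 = -2984.35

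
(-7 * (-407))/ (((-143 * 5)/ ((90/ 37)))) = -126/ 13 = -9.69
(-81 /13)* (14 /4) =-567 /26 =-21.81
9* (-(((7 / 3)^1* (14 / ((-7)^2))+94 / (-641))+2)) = -14538 / 641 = -22.68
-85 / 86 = -0.99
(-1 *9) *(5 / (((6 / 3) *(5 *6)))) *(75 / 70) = -45 / 56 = -0.80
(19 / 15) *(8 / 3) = 152 / 45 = 3.38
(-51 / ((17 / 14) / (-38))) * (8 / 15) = 4256 / 5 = 851.20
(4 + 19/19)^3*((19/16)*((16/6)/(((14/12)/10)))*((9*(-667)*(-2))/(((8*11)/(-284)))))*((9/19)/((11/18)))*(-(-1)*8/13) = -690465060000/11011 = -62706844.07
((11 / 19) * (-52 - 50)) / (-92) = 561 / 874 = 0.64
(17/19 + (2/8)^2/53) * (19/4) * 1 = 14435/3392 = 4.26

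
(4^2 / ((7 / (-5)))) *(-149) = 11920 / 7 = 1702.86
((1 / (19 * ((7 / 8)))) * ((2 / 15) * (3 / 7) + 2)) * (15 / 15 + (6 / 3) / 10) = 3456 / 23275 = 0.15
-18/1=-18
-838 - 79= -917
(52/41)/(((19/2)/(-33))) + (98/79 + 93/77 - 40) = -198821489/4738657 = -41.96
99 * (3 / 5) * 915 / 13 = 54351 / 13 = 4180.85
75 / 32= 2.34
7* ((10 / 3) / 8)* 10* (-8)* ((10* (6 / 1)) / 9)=-14000 / 9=-1555.56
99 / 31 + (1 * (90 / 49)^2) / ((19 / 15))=8282781 / 1414189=5.86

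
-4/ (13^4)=-4/ 28561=-0.00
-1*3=-3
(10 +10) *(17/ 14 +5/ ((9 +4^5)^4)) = 193575418767270/ 7970752537447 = 24.29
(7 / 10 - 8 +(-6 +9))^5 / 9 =-147008443 / 900000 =-163.34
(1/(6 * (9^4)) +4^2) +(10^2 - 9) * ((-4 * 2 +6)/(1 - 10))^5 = 1895395/118098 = 16.05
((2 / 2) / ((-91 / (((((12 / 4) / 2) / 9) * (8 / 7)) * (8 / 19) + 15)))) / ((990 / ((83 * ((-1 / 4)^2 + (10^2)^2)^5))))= -1389383678946599602.41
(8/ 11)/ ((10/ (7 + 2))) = 36/ 55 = 0.65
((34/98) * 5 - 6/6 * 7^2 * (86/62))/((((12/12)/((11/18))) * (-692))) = 46112/788361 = 0.06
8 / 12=2 / 3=0.67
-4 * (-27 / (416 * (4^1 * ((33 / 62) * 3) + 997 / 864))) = 90396 / 2625727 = 0.03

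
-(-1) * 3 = 3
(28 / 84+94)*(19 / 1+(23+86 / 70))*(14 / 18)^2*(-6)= -5994506 / 405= -14801.25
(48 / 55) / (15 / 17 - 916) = -816 / 855635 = -0.00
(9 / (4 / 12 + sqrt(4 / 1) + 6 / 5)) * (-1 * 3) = -405 / 53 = -7.64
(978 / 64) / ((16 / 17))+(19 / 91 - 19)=-119037 / 46592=-2.55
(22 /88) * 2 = 1 /2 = 0.50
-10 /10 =-1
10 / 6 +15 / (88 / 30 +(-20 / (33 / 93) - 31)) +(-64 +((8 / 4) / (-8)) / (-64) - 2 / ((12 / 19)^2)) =-2167222429 / 32097024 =-67.52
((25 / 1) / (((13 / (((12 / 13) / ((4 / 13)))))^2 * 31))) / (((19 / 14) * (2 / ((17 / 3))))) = 8925 / 99541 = 0.09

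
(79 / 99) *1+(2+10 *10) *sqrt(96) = 79 / 99+408 *sqrt(6) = 1000.19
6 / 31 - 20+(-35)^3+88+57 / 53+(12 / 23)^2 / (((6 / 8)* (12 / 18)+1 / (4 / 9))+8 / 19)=-8966259931032 / 209464427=-42805.65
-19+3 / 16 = -301 / 16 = -18.81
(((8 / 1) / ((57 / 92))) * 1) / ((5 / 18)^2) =79488 / 475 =167.34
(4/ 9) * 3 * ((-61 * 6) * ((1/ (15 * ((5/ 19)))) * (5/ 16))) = -1159/ 30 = -38.63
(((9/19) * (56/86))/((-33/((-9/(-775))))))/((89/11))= -756/56352575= -0.00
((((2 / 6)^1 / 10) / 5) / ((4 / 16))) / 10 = 1 / 375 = 0.00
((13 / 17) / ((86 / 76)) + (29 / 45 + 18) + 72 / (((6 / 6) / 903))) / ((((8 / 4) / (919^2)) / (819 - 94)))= 261986069161215355 / 13158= 19910781969996.61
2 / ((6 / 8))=8 / 3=2.67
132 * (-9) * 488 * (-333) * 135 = 26062391520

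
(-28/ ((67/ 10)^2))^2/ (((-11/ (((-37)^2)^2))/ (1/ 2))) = -7346711120000/ 221662331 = -33143.71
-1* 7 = -7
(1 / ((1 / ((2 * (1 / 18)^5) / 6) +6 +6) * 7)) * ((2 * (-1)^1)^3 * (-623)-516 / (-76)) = 0.00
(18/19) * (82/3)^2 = 13448/19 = 707.79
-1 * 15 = -15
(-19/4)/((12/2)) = -19/24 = -0.79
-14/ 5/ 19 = -14/ 95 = -0.15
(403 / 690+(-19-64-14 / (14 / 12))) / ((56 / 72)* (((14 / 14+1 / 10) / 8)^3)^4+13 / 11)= -14773663578036633600000000000 / 184924111902134156655172891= -79.89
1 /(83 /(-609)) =-7.34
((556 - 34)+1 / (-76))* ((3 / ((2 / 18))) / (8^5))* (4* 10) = 5355585 / 311296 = 17.20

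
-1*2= -2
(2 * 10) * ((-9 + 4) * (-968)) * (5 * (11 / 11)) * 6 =2904000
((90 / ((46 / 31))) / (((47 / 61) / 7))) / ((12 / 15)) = 2978325 / 4324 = 688.79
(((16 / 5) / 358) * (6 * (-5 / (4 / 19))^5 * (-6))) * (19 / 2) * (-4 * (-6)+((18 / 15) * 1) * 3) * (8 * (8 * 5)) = 204018799587.99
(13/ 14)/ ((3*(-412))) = -13/ 17304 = -0.00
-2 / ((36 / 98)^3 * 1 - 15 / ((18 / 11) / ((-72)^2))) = 117649 / 2795337324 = 0.00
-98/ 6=-49/ 3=-16.33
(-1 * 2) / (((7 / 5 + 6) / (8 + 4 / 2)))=-100 / 37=-2.70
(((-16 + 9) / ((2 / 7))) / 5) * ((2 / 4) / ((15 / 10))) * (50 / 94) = -245 / 282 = -0.87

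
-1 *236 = -236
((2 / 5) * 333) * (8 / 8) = 666 / 5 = 133.20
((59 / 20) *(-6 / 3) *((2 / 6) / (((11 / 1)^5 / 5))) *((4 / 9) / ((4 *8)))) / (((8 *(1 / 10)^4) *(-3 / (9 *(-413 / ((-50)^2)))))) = -24367 / 46382688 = -0.00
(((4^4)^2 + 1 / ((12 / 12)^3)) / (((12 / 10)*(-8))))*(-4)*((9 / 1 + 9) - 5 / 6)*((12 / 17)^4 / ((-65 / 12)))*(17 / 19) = -23329074816 / 1213511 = -19224.44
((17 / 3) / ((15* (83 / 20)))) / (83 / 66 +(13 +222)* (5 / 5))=1496 / 3882657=0.00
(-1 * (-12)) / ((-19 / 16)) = -192 / 19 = -10.11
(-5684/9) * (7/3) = -1473.63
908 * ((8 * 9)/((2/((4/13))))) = 130752/13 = 10057.85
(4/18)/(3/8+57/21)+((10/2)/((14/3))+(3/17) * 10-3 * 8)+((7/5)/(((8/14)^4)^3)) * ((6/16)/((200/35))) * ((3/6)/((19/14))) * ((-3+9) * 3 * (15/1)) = 71051720082763469429/9449940052869120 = 7518.75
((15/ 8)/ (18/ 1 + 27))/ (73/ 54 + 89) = 9/ 19516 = 0.00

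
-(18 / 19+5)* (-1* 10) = 59.47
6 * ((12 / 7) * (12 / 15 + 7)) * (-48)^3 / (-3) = 103514112 / 35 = 2957546.06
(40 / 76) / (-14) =-5 / 133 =-0.04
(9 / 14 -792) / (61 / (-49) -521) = 25851 / 17060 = 1.52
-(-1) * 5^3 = 125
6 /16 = 3 /8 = 0.38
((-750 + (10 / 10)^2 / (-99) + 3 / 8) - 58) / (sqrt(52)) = -639647 * sqrt(13) / 20592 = -112.00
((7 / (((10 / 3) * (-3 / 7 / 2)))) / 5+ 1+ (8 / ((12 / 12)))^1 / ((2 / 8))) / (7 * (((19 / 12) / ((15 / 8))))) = 3492 / 665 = 5.25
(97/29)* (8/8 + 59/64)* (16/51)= 3977/1972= 2.02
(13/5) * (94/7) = 1222/35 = 34.91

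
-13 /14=-0.93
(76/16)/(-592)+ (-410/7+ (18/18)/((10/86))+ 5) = -44.98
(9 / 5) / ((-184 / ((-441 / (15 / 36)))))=10.35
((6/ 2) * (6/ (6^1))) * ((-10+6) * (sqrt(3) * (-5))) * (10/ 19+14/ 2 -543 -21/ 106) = -32365290 * sqrt(3)/ 1007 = -55668.65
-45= -45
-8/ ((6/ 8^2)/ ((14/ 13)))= -3584/ 39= -91.90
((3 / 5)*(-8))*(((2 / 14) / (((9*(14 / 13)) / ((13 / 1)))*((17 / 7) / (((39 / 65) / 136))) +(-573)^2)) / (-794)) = 676 / 257321324365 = 0.00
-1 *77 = -77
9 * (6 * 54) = 2916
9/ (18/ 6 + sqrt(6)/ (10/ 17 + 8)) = 95922/ 31685 - 3723*sqrt(6)/ 31685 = 2.74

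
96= 96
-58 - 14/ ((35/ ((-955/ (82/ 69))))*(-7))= -29825/ 287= -103.92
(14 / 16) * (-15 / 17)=-105 / 136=-0.77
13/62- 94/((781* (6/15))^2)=3946534/18908791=0.21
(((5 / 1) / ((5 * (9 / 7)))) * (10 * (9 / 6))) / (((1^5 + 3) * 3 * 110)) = 7 / 792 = 0.01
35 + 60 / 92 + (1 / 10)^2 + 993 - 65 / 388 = 57364289 / 55775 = 1028.49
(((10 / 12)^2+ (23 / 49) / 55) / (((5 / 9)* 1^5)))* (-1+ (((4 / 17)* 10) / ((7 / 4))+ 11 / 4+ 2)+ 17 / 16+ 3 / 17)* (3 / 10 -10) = -79778617769 / 1026256000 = -77.74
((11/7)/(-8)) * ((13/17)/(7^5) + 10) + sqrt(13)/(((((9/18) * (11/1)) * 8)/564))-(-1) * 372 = 141 * sqrt(13)/11 + 5920668975/16000264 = 416.25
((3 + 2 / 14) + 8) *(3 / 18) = 13 / 7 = 1.86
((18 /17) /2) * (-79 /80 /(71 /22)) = -7821 /48280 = -0.16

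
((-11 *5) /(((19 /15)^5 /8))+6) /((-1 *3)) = 106422802 /2476099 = 42.98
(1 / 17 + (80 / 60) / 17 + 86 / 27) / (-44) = -1525 / 20196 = -0.08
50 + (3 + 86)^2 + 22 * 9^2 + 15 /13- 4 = 126752 /13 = 9750.15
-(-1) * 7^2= 49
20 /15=4 /3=1.33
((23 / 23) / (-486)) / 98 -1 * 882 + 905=1095443 / 47628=23.00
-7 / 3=-2.33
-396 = -396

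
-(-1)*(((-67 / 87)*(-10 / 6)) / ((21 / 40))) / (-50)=-268 / 5481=-0.05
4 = 4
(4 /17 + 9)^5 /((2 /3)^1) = 100773.17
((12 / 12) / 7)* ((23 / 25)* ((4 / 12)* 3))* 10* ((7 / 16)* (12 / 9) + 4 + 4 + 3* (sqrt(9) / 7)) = 19067 / 1470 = 12.97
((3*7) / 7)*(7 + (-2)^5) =-75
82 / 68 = 41 / 34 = 1.21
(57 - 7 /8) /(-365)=-449 /2920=-0.15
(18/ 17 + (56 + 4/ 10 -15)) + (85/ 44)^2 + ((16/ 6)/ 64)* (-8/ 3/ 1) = 68245781/ 1481040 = 46.08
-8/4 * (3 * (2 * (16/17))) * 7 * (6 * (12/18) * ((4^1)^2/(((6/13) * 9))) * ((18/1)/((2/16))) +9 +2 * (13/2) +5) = -177539.76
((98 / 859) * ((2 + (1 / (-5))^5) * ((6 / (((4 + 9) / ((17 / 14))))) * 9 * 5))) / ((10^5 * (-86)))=-20078037 / 30011312500000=-0.00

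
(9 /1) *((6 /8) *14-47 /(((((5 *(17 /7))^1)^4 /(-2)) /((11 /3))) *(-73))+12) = 1543296582321 /7621291250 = 202.50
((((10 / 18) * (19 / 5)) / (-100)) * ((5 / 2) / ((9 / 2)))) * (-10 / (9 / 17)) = 323 / 1458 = 0.22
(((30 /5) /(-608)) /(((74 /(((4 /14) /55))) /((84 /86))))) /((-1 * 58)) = 9 /771444080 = 0.00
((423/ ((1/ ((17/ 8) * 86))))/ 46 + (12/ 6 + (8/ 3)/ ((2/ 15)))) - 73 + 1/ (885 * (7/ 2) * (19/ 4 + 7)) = 87299712257/ 53574360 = 1629.51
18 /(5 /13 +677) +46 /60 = 0.79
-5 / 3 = -1.67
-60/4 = -15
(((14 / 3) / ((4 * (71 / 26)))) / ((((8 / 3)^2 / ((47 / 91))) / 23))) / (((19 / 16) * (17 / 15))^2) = 2918700 / 7407359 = 0.39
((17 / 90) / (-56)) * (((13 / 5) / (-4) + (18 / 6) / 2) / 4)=-289 / 403200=-0.00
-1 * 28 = -28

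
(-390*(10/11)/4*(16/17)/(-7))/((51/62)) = 322400/22253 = 14.49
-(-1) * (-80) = -80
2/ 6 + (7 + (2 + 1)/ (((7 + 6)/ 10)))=376/ 39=9.64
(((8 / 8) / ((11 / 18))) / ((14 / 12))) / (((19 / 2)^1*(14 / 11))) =108 / 931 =0.12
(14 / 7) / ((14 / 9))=9 / 7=1.29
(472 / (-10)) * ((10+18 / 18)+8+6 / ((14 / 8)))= -37052 / 35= -1058.63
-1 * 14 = -14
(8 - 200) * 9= -1728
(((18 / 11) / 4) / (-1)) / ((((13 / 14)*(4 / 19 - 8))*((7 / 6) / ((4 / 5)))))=0.04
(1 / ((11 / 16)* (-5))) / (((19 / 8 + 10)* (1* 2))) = -64 / 5445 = -0.01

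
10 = 10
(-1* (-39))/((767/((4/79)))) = 12/4661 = 0.00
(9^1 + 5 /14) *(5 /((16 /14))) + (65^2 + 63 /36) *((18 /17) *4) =17942.47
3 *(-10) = -30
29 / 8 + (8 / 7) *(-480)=-30517 / 56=-544.95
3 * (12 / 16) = 9 / 4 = 2.25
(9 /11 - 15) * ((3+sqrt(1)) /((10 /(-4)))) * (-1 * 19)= -23712 /55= -431.13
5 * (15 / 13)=75 / 13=5.77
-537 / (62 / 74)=-19869 / 31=-640.94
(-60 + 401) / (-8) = -341 / 8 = -42.62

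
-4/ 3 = -1.33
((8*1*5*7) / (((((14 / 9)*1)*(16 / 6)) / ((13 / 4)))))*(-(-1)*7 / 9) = 1365 / 8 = 170.62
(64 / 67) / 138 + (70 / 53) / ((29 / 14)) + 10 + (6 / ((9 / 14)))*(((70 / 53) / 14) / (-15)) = 225654410 / 21316653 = 10.59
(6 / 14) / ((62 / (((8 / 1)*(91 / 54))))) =26 / 279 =0.09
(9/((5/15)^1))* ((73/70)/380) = 1971/26600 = 0.07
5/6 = 0.83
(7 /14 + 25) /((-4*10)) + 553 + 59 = 611.36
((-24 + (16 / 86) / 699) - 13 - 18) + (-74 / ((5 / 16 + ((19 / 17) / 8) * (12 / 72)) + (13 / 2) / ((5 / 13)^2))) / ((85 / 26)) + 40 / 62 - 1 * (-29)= -10884282070562 / 420798090171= -25.87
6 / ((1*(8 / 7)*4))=21 / 16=1.31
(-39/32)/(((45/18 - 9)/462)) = 693/8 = 86.62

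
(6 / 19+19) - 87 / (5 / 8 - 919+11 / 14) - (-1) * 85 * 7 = 599858288 / 976315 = 614.41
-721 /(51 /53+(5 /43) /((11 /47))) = -18074749 /36578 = -494.14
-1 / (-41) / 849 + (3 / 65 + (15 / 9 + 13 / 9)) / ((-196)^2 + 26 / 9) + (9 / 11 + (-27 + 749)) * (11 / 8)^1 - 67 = 2900503709349967 / 3129336061800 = 926.88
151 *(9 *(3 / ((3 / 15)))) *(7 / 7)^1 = 20385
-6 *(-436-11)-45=2637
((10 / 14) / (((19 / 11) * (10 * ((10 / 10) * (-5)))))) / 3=-11 / 3990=-0.00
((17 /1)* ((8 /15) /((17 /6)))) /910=8 /2275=0.00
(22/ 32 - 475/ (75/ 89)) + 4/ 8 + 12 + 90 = -22103/ 48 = -460.48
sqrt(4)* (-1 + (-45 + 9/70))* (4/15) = -24.46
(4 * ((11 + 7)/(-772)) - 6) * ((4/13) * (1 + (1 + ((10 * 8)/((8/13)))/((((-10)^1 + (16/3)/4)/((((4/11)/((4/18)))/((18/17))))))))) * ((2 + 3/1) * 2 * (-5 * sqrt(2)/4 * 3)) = -41101200 * sqrt(2)/27599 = -2106.09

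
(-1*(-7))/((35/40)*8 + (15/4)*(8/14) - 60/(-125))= 0.73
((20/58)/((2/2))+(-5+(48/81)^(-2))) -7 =-65387/7424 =-8.81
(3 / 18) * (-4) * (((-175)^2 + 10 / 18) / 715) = -110252 / 3861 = -28.56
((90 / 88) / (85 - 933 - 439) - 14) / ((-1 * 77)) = 88093 / 484484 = 0.18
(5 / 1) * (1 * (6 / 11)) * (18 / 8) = 135 / 22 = 6.14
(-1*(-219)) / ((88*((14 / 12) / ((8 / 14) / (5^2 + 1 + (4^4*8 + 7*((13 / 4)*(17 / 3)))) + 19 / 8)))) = 2310169023 / 455950880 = 5.07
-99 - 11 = -110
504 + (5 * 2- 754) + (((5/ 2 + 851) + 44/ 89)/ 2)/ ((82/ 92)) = 1744733/ 7298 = 239.07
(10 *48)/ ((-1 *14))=-240/ 7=-34.29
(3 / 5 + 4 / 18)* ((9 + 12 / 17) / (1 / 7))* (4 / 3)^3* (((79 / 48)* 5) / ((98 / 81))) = 321530 / 357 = 900.64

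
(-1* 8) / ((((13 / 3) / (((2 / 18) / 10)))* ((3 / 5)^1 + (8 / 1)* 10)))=-4 / 15717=-0.00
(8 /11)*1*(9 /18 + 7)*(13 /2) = 390 /11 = 35.45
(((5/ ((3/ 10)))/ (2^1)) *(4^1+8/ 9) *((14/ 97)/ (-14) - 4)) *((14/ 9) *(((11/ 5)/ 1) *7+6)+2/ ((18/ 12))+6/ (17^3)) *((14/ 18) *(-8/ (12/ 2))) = 18342555837760/ 3126716721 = 5866.40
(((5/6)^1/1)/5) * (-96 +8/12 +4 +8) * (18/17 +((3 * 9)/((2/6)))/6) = -6875/34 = -202.21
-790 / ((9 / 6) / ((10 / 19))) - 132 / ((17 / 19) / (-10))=1160960 / 969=1198.10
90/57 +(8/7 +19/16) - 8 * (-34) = 587135/2128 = 275.91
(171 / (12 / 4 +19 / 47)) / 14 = 8037 / 2240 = 3.59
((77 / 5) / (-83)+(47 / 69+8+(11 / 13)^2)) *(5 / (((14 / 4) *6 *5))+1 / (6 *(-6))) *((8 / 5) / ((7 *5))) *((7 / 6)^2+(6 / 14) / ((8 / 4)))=17697387791 / 1344506886450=0.01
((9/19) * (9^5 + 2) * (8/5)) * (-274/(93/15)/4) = -291239532/589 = -494464.40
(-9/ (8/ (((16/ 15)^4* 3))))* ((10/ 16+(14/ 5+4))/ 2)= -50688/ 3125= -16.22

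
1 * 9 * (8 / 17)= 72 / 17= 4.24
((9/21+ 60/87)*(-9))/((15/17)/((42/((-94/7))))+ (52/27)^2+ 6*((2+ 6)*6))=-177232293/5132162857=-0.03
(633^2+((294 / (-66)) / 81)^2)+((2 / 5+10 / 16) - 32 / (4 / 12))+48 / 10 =12721111927633 / 31755240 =400598.83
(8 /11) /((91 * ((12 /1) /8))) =16 /3003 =0.01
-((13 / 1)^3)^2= -4826809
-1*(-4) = 4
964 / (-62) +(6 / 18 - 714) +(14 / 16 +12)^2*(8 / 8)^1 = -3353651 / 5952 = -563.45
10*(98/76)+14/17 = 4431/323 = 13.72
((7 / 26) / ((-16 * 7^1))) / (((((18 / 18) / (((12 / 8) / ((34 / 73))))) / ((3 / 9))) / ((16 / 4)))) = -0.01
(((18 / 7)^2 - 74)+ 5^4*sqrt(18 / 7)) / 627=-3302 / 30723+ 625*sqrt(14) / 1463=1.49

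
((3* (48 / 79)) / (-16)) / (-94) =0.00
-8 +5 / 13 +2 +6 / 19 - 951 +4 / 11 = -2597278 / 2717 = -955.94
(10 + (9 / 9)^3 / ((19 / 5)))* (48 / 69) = 3120 / 437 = 7.14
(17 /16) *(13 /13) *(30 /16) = 255 /128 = 1.99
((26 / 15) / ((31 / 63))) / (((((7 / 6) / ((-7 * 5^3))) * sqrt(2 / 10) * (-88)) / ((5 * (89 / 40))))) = 1822275 * sqrt(5) / 5456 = 746.83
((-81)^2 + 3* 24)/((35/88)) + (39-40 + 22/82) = 23930814/1435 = 16676.53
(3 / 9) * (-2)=-2 / 3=-0.67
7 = 7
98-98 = 0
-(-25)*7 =175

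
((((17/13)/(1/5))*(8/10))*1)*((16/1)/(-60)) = -272/195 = -1.39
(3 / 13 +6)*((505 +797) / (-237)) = -35154 / 1027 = -34.23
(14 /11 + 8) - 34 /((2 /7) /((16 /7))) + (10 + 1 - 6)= -2835 /11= -257.73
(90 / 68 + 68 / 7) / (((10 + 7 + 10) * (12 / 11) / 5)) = 144485 / 77112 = 1.87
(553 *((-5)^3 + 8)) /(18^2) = -7189 /36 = -199.69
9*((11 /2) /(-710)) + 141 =200121 /1420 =140.93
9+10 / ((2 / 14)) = 79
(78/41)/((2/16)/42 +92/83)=2175264/1270795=1.71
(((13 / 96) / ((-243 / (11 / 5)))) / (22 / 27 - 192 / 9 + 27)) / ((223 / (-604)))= 21593 / 42147000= 0.00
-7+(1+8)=2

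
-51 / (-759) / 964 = 17 / 243892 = 0.00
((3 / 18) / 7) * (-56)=-4 / 3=-1.33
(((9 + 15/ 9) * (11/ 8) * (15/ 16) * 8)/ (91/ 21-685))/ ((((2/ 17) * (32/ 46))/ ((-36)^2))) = -5225715/ 2042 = -2559.12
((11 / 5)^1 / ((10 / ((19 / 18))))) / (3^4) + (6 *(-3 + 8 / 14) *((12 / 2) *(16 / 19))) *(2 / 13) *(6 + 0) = -8565680239 / 126044100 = -67.96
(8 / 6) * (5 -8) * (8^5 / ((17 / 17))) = -131072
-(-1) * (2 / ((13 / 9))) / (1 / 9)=162 / 13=12.46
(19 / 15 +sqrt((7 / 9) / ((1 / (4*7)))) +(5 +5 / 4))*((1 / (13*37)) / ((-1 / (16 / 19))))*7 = -20468 / 137085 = -0.15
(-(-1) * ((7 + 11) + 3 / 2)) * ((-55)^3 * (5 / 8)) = -32443125 / 16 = -2027695.31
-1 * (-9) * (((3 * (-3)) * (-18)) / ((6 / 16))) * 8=31104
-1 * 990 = -990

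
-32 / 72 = -4 / 9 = -0.44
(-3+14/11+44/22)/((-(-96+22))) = 3/814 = 0.00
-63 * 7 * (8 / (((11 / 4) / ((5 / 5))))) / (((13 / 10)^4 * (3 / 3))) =-141120000 / 314171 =-449.18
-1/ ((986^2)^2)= -1/ 945165062416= -0.00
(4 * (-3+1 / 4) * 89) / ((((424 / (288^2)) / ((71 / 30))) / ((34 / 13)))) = -4083792768 / 3445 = -1185426.06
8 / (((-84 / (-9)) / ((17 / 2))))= 51 / 7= 7.29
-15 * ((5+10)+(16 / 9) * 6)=-385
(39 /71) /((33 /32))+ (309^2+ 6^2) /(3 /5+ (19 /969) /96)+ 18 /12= 3652402772195 /22950466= 159142.86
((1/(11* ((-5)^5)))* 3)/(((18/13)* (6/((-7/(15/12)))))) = 91/1546875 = 0.00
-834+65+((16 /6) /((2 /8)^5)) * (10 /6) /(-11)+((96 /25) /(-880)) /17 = -248818429 /210375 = -1182.74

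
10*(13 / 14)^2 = 845 / 98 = 8.62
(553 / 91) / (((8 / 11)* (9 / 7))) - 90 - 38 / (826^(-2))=-24267270925 / 936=-25926571.50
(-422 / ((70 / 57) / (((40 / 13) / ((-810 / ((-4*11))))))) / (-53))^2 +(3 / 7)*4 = 1224599159956 / 423937721025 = 2.89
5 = 5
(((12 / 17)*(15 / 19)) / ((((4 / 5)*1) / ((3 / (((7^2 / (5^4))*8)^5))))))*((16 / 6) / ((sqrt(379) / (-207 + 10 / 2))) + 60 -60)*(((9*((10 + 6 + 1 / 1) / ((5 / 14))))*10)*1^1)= -19505023956298828125*sqrt(379) / 148780197891584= -2552236.77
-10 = -10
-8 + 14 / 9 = -6.44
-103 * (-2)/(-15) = -206/15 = -13.73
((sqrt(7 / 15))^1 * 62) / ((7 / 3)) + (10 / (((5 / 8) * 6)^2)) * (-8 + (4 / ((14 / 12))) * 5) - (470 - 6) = -144112 / 315 + 62 * sqrt(105) / 35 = -439.35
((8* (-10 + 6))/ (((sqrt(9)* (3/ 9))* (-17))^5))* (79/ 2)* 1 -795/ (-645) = 75306773/ 61053851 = 1.23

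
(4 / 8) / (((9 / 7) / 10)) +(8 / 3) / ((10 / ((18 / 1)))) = 391 / 45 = 8.69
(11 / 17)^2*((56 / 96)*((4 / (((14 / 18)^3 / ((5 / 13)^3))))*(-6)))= -22052250 / 31111717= -0.71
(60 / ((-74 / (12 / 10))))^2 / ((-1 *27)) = -48 / 1369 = -0.04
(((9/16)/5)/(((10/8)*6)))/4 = 3/800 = 0.00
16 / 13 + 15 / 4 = 259 / 52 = 4.98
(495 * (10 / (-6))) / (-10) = 165 / 2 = 82.50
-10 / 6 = -5 / 3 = -1.67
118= 118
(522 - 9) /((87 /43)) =7353 /29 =253.55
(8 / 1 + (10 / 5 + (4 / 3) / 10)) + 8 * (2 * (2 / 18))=536 / 45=11.91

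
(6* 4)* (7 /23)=168 /23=7.30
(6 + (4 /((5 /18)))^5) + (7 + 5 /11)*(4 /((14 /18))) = 148999326414 /240625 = 619217.98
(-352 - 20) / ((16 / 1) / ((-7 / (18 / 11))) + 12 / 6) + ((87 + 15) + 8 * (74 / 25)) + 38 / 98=27891461 / 82075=339.83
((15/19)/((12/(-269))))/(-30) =269/456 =0.59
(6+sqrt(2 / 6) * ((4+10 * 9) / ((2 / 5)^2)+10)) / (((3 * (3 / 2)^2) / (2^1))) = 16 / 9+4780 * sqrt(3) / 81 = 103.99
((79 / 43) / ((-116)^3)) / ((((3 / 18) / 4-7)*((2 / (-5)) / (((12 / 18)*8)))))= -395 / 175137409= -0.00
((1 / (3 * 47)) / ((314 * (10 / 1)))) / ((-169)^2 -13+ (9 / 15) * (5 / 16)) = 4 / 50557698135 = 0.00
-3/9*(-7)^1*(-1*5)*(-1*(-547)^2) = 10472315/3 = 3490771.67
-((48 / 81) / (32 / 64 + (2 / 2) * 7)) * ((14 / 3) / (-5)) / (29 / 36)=1792 / 19575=0.09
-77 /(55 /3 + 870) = -231 /2665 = -0.09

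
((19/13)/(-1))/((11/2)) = -38/143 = -0.27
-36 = -36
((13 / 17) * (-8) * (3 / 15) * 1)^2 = 10816 / 7225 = 1.50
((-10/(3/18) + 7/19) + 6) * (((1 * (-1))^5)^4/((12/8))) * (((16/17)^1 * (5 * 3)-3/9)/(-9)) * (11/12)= 50.20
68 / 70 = 34 / 35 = 0.97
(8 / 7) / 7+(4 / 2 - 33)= -1511 / 49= -30.84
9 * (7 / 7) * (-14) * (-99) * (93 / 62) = 18711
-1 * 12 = -12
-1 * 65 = -65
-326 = -326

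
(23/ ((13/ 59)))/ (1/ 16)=21712/ 13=1670.15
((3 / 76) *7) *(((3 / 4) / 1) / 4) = 63 / 1216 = 0.05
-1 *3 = -3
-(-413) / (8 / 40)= 2065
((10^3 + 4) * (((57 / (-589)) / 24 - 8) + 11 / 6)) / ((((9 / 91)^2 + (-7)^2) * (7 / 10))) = -1363219403 / 7548810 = -180.59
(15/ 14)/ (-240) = -0.00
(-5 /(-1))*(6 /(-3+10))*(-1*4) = -120 /7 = -17.14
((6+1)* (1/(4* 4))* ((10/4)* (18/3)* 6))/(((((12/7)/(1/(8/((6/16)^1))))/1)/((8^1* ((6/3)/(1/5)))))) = 11025/128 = 86.13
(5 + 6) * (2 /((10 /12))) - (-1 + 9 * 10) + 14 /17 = -5251 /85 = -61.78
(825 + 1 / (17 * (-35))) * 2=981748 / 595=1650.00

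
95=95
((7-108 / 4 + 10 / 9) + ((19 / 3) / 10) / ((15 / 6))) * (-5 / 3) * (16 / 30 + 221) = 6880.66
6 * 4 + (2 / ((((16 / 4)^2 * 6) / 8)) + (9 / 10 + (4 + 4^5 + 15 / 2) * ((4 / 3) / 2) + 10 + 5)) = 3652 / 5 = 730.40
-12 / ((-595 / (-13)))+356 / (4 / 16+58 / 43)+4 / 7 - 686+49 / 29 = -437822513 / 949025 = -461.34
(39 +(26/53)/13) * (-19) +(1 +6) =-38940/53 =-734.72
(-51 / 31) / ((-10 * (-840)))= -0.00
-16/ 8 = -2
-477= -477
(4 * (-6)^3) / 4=-216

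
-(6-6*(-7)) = -48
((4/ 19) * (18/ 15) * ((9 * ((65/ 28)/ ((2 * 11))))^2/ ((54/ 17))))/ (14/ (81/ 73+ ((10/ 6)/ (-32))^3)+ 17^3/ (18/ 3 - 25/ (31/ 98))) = -27596524167459/ 21026806493694386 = -0.00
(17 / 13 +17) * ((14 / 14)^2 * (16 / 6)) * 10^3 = 1904000 / 39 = 48820.51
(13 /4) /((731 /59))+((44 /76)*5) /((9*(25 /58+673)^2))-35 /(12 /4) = -8699342121685783 /762808842921924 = -11.40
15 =15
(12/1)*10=120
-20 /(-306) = 10 /153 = 0.07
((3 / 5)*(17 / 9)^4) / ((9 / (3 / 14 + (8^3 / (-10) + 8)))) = -83771563 / 2296350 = -36.48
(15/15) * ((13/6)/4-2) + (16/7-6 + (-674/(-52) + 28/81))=479681/58968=8.13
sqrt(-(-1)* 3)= 1.73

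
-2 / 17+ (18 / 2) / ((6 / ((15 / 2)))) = 757 / 68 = 11.13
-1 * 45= -45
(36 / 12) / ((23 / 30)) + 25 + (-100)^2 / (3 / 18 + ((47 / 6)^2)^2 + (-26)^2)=31.16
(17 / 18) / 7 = 17 / 126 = 0.13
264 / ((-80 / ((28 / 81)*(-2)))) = 308 / 135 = 2.28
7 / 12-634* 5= -38033 / 12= -3169.42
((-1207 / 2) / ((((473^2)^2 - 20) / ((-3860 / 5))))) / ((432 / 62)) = 0.00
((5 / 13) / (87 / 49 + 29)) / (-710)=-49 / 2783768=-0.00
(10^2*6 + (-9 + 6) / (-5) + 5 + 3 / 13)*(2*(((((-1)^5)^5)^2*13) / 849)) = 78758 / 4245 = 18.55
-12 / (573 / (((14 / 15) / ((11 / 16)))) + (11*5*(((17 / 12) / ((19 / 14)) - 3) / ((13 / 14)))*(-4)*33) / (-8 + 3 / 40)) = 210467712 / 26444696245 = 0.01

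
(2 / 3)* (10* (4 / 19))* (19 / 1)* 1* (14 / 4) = 280 / 3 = 93.33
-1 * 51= -51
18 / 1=18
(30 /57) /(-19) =-10 /361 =-0.03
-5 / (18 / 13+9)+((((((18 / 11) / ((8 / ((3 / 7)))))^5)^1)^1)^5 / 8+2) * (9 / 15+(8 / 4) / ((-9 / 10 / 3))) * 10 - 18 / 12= -311249658107880689561358769703069949062157860991444883893564628151 / 2524024859261984868045258080811345199667146791908674014850056192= -123.31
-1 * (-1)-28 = -27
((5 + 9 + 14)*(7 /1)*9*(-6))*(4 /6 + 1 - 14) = 130536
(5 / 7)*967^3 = 4521155315 / 7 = 645879330.71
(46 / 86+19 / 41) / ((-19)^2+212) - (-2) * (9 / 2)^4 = 6627929719 / 8081592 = 820.13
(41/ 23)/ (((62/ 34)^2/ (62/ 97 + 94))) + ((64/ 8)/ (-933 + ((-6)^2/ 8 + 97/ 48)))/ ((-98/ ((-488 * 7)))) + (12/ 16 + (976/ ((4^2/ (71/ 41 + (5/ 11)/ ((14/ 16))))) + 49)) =285962142323924527/ 1204022011253908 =237.51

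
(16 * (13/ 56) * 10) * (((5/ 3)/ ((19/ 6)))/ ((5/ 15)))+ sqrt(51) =65.79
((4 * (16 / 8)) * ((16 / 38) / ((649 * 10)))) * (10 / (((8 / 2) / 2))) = 32 / 12331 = 0.00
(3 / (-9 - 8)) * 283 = -849 / 17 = -49.94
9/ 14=0.64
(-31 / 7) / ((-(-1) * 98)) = -0.05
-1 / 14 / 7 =-1 / 98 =-0.01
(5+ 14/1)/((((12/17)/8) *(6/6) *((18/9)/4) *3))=1292/9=143.56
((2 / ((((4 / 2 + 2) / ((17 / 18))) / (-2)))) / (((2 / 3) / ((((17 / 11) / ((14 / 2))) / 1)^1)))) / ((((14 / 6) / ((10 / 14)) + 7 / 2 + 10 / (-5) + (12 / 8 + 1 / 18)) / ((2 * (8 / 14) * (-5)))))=86700 / 306691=0.28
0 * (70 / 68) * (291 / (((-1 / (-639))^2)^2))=0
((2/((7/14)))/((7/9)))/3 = 12/7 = 1.71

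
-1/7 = -0.14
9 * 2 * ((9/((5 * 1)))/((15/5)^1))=54/5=10.80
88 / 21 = 4.19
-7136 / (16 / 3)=-1338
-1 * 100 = -100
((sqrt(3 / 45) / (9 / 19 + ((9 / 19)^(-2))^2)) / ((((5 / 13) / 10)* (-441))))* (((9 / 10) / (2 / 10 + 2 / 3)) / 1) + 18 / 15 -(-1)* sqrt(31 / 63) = -124659* sqrt(15) / 621111260 + sqrt(217) / 21 + 6 / 5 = 1.90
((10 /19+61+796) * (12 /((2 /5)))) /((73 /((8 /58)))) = 1955160 /40223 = 48.61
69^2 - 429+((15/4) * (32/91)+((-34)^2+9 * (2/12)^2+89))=2030599/364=5578.57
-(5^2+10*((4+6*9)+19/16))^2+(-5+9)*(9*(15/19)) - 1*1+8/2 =-462692067/1216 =-380503.34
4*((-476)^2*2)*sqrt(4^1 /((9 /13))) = 3625216*sqrt(13) /3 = 4356967.39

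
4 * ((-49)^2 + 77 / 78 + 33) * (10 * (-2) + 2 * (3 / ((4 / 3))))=-5887799 / 39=-150969.21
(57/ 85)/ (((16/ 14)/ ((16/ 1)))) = 798/ 85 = 9.39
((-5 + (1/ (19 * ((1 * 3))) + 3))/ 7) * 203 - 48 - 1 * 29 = -7666/ 57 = -134.49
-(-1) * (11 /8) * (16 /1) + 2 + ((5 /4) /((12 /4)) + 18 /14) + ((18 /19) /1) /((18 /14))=42197 /1596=26.44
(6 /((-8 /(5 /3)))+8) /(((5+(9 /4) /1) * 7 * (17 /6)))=162 /3451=0.05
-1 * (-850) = 850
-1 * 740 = -740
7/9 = 0.78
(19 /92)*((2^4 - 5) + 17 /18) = 2.47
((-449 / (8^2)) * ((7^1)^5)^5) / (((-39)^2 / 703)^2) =-297582913473523284918654071687 / 148060224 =-2009877504126451172454.35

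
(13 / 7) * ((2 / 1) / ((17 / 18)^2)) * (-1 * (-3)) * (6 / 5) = 14.99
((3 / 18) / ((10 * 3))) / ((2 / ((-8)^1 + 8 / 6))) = -1 / 54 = -0.02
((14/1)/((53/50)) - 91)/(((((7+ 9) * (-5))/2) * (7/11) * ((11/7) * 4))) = 4123/8480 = 0.49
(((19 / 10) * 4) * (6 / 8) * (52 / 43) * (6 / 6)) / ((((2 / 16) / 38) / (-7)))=-3153696 / 215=-14668.35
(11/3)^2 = 121/9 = 13.44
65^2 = 4225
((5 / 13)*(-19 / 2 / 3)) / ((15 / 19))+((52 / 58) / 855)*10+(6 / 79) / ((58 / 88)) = -1603713 / 1131754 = -1.42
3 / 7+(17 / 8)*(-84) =-2493 / 14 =-178.07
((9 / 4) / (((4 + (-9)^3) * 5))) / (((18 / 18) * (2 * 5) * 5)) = -9 / 725000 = -0.00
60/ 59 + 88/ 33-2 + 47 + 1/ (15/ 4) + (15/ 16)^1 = 49.89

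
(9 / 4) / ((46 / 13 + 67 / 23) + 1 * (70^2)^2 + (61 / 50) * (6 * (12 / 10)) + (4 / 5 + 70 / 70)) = 336375 / 3589497546808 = 0.00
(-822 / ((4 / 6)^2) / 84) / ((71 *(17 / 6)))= -3699 / 33796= -0.11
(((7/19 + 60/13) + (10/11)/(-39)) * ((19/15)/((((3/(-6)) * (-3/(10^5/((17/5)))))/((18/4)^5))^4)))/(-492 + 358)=-64307068601857984960269927978515625000/800214701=-80362268428080259625560080000.00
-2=-2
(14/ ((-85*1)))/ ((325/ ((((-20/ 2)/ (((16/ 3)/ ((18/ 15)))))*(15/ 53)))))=0.00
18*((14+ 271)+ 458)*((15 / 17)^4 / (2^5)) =253.33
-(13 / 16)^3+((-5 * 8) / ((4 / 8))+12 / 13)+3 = -4079505 / 53248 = -76.61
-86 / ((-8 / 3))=129 / 4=32.25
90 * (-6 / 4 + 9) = 675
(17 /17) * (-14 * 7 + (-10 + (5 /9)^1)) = -967 /9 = -107.44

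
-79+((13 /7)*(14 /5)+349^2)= 608636 /5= 121727.20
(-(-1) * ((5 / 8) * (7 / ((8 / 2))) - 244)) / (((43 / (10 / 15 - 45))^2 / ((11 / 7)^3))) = -1244952181 / 1242528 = -1001.95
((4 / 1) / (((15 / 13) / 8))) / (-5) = -416 / 75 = -5.55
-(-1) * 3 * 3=9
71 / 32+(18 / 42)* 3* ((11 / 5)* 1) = 5653 / 1120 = 5.05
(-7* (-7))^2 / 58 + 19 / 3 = 8305 / 174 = 47.73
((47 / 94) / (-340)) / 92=-1 / 62560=-0.00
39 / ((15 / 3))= 7.80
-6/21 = -0.29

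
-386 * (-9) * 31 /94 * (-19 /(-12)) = 341031 /188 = 1813.99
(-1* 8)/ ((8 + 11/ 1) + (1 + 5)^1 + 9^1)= -4/ 17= -0.24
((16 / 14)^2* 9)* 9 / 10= 2592 / 245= 10.58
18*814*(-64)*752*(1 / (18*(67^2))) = -39176192 / 4489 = -8727.15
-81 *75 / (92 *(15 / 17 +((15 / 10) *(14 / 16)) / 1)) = -137700 / 4577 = -30.09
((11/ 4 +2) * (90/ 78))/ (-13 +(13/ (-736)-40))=-0.10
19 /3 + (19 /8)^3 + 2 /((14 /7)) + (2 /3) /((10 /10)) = 10955 /512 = 21.40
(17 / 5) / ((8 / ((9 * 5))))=153 / 8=19.12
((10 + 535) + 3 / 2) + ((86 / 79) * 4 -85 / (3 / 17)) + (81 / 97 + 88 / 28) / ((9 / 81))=33790271 / 321846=104.99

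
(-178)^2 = 31684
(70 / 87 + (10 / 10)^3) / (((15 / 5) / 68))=10676 / 261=40.90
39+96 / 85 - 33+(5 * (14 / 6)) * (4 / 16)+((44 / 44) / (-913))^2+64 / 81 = 248761190641 / 22956490260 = 10.84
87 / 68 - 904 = -61385 / 68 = -902.72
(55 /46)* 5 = 275 /46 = 5.98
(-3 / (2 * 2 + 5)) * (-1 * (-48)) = -16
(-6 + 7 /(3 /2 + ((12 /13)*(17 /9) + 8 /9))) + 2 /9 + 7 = 25379 /8703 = 2.92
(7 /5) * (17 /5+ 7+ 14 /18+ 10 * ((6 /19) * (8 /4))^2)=1724681 /81225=21.23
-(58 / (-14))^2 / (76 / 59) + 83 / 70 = -226017 / 18620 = -12.14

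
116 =116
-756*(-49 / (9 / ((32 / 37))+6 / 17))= 6717312 / 1951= 3443.01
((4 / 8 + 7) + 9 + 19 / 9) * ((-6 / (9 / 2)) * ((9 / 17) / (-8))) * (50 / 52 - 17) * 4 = -46565 / 442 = -105.35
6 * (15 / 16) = 45 / 8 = 5.62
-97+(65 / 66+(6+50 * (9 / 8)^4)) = -9.92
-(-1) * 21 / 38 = 21 / 38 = 0.55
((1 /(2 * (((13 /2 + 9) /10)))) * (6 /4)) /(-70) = -3 /434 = -0.01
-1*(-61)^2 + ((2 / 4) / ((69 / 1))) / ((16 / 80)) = -513493 / 138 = -3720.96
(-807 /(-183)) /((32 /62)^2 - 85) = -258509 /4967169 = -0.05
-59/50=-1.18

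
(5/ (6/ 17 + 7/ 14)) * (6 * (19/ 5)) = 3876/ 29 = 133.66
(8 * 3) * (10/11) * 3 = 720/11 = 65.45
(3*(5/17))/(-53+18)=-3/119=-0.03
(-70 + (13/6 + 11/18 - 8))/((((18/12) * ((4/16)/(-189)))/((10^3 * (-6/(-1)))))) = 227472000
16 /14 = 8 /7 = 1.14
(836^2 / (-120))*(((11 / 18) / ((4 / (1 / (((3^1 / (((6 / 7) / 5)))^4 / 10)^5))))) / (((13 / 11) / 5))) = -0.00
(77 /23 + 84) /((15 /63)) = 42189 /115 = 366.86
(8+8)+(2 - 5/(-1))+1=24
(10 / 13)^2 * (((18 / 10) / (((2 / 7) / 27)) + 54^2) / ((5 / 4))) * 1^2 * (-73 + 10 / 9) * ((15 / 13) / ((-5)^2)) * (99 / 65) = -5271305688 / 714025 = -7382.52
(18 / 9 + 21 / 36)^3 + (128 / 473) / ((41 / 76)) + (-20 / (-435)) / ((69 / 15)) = 396786154309 / 22351906368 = 17.75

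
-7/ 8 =-0.88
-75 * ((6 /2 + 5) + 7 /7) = -675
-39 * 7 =-273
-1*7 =-7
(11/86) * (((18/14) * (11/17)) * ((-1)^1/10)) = -1089/102340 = -0.01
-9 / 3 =-3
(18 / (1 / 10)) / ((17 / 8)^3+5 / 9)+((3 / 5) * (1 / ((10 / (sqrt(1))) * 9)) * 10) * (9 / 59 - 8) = 712396649 / 41397645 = 17.21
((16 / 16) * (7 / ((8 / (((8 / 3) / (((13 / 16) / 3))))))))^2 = 12544 / 169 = 74.22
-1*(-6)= 6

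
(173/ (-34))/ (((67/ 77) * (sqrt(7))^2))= -1903/ 2278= -0.84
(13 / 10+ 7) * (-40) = -332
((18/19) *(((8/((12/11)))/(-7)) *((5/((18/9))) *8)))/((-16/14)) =330/19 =17.37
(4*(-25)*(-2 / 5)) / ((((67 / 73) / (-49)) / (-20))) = 2861600 / 67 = 42710.45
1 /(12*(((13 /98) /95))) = 4655 /78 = 59.68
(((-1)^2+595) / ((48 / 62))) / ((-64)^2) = 4619 / 24576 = 0.19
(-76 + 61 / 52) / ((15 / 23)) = -29831 / 260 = -114.73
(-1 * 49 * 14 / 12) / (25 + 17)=-49 / 36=-1.36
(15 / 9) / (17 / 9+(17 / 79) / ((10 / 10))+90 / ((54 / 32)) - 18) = 1185 / 26618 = 0.04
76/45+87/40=1391/360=3.86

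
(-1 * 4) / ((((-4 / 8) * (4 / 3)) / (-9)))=-54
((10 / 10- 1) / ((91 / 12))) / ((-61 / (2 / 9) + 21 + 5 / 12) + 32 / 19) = 0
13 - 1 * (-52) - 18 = 47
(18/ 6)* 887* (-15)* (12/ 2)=-239490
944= 944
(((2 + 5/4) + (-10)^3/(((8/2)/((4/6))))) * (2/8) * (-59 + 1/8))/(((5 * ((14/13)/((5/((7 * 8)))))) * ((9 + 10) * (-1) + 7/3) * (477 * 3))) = -75517/45158400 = -0.00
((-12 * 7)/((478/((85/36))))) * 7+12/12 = -2731/1434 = -1.90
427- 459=-32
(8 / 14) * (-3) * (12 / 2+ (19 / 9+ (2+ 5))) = -544 / 21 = -25.90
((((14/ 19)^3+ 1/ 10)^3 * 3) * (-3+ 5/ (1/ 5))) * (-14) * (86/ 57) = -133599107042528589/ 766383282225125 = -174.32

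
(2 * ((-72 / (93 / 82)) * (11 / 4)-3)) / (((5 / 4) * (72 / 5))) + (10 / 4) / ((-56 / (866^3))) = -37749998395 / 1302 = -28993854.37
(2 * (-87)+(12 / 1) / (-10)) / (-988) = 219 / 1235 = 0.18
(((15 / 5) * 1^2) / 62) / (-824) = -3 / 51088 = -0.00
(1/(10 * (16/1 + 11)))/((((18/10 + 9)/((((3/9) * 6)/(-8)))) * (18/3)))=-1/69984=-0.00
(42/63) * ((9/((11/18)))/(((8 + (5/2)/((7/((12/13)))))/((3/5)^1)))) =14742/20845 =0.71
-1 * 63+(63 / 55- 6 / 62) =-105627 / 1705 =-61.95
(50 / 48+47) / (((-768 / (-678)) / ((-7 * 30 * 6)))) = -53438.85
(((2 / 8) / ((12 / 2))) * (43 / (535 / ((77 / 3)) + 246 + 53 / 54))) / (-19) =-29799 / 84635044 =-0.00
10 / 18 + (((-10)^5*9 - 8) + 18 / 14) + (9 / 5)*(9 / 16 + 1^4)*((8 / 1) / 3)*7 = -113394161 / 126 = -899953.66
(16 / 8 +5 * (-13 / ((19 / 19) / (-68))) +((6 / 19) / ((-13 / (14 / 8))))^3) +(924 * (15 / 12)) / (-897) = 12257472695821 / 2772737032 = 4420.71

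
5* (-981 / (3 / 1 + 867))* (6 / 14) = -2.42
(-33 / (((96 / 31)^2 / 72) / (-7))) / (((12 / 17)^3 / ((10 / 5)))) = 363547261 / 36864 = 9861.85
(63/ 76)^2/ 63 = 63/ 5776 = 0.01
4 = 4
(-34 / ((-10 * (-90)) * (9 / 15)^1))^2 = 289 / 72900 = 0.00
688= 688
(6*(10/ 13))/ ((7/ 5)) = 300/ 91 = 3.30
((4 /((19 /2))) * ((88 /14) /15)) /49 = 352 /97755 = 0.00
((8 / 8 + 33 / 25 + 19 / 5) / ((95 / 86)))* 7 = 92106 / 2375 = 38.78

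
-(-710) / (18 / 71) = 25205 / 9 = 2800.56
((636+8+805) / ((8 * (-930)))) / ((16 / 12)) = -1449 / 9920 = -0.15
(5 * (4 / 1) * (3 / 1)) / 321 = 20 / 107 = 0.19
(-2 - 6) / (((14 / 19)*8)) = -19 / 14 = -1.36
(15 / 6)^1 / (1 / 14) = 35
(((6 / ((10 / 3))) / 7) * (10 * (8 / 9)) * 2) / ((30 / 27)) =144 / 35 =4.11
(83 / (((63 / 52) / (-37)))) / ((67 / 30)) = -1596920 / 1407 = -1134.98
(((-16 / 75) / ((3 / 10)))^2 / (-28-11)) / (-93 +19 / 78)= 2048 / 14650875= 0.00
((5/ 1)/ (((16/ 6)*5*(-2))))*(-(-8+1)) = -21/ 16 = -1.31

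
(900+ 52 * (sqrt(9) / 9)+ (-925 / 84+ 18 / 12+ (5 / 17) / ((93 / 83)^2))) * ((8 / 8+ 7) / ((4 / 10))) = 18691981435 / 1029231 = 18161.11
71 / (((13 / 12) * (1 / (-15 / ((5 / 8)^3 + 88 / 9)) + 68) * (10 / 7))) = 580608 / 852137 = 0.68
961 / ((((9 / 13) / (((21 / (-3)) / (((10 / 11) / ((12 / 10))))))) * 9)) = -961961 / 675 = -1425.13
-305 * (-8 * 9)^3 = 113840640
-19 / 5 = -3.80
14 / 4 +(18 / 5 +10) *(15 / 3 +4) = 1259 / 10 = 125.90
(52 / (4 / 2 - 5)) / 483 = -52 / 1449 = -0.04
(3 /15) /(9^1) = 1 /45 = 0.02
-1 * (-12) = 12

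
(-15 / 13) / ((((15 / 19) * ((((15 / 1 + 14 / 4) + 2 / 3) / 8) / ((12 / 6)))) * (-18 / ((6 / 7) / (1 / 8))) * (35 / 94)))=457216 / 366275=1.25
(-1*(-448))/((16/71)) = 1988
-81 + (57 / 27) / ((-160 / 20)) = -5851 / 72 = -81.26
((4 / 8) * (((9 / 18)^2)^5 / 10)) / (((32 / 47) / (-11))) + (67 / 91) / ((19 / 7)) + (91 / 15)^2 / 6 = 139958284987 / 21852979200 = 6.40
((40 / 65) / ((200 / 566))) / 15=566 / 4875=0.12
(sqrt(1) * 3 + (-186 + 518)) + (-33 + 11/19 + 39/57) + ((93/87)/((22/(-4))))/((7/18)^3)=623590658/2078923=299.96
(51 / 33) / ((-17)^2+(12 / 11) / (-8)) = 34 / 6355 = 0.01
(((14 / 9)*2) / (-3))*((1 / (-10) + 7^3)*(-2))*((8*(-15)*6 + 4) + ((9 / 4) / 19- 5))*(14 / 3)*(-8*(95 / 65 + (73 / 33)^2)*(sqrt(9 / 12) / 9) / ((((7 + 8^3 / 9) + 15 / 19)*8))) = 1095487322356*sqrt(3) / 83880225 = 22620.82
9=9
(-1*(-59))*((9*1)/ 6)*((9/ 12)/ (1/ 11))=5841/ 8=730.12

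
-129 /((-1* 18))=43 /6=7.17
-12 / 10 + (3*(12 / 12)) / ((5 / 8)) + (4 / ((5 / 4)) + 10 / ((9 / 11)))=856 / 45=19.02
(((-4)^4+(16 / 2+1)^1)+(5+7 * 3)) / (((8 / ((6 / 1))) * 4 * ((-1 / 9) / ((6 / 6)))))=-7857 / 16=-491.06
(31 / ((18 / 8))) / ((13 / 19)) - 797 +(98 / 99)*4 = -994727 / 1287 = -772.90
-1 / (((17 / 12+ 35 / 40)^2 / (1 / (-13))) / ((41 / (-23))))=-23616 / 904475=-0.03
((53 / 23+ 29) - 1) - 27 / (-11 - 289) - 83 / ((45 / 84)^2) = -5357461 / 20700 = -258.81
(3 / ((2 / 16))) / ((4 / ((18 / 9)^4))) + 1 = 97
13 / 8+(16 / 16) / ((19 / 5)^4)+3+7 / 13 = 70047377 / 13553384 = 5.17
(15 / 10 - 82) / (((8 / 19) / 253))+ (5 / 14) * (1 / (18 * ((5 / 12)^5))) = -3385820033 / 70000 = -48368.86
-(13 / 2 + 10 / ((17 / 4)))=-301 / 34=-8.85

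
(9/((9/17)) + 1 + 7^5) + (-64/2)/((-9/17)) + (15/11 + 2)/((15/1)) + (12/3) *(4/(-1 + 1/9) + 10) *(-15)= 8195056/495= 16555.67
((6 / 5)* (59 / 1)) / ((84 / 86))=2537 / 35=72.49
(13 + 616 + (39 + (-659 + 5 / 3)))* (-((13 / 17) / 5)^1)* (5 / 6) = -208 / 153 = -1.36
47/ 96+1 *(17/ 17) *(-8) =-721/ 96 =-7.51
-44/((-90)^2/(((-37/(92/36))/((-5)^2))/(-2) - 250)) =3158837/2328750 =1.36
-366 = -366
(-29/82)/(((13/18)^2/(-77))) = 361746/6929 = 52.21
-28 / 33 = -0.85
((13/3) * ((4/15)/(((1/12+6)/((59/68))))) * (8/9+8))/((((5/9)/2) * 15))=98176/279225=0.35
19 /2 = 9.50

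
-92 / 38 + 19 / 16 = -375 / 304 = -1.23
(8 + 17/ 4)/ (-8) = -49/ 32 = -1.53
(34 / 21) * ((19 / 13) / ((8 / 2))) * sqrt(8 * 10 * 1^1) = 646 * sqrt(5) / 273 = 5.29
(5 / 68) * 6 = 15 / 34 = 0.44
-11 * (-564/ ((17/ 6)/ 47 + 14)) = 1749528/ 3965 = 441.24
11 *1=11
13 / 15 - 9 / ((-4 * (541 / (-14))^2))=3811468 / 4390215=0.87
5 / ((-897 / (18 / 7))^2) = 180 / 4380649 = 0.00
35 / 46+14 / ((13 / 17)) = 11403 / 598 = 19.07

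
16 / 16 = 1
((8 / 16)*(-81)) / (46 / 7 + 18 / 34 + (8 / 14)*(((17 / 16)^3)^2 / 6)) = -17326669824 / 3096494279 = -5.60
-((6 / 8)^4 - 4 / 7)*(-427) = -27877 / 256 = -108.89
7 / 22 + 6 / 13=223 / 286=0.78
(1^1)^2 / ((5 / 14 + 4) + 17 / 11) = 154 / 909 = 0.17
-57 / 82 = -0.70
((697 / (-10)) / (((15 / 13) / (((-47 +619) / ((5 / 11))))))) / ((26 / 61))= -178344.64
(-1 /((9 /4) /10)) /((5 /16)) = -128 /9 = -14.22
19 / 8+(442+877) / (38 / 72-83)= -323461 / 23752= -13.62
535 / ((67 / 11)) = 5885 / 67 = 87.84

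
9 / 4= 2.25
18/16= 9/8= 1.12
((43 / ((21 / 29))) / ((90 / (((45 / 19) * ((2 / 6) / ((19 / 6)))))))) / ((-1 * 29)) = -0.01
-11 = -11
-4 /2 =-2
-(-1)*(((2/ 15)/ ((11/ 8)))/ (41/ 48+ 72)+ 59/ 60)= 454525/ 461604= 0.98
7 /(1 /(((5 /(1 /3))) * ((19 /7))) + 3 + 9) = 1995 /3427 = 0.58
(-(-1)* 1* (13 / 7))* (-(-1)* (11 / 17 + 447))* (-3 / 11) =-296790 / 1309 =-226.73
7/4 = 1.75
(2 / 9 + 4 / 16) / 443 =17 / 15948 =0.00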